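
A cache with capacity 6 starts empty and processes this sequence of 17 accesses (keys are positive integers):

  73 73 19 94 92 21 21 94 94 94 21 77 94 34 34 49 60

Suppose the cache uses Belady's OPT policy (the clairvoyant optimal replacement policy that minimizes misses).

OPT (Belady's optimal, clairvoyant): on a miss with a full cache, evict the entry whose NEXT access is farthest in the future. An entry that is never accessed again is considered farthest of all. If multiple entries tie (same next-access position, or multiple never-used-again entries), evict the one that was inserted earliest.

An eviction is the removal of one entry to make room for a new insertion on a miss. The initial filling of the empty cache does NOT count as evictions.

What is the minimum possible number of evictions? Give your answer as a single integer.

Answer: 3

Derivation:
OPT (Belady) simulation (capacity=6):
  1. access 73: MISS. Cache: [73]
  2. access 73: HIT. Next use of 73: never. Cache: [73]
  3. access 19: MISS. Cache: [73 19]
  4. access 94: MISS. Cache: [73 19 94]
  5. access 92: MISS. Cache: [73 19 94 92]
  6. access 21: MISS. Cache: [73 19 94 92 21]
  7. access 21: HIT. Next use of 21: step 11. Cache: [73 19 94 92 21]
  8. access 94: HIT. Next use of 94: step 9. Cache: [73 19 94 92 21]
  9. access 94: HIT. Next use of 94: step 10. Cache: [73 19 94 92 21]
  10. access 94: HIT. Next use of 94: step 13. Cache: [73 19 94 92 21]
  11. access 21: HIT. Next use of 21: never. Cache: [73 19 94 92 21]
  12. access 77: MISS. Cache: [73 19 94 92 21 77]
  13. access 94: HIT. Next use of 94: never. Cache: [73 19 94 92 21 77]
  14. access 34: MISS, evict 73 (next use: never). Cache: [19 94 92 21 77 34]
  15. access 34: HIT. Next use of 34: never. Cache: [19 94 92 21 77 34]
  16. access 49: MISS, evict 19 (next use: never). Cache: [94 92 21 77 34 49]
  17. access 60: MISS, evict 94 (next use: never). Cache: [92 21 77 34 49 60]
Total: 8 hits, 9 misses, 3 evictions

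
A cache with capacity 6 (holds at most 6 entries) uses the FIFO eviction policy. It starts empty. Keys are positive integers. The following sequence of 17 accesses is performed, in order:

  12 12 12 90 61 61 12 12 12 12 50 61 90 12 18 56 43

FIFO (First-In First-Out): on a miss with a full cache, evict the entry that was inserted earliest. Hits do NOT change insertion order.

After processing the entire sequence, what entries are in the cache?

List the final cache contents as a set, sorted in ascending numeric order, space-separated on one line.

FIFO simulation (capacity=6):
  1. access 12: MISS. Cache (old->new): [12]
  2. access 12: HIT. Cache (old->new): [12]
  3. access 12: HIT. Cache (old->new): [12]
  4. access 90: MISS. Cache (old->new): [12 90]
  5. access 61: MISS. Cache (old->new): [12 90 61]
  6. access 61: HIT. Cache (old->new): [12 90 61]
  7. access 12: HIT. Cache (old->new): [12 90 61]
  8. access 12: HIT. Cache (old->new): [12 90 61]
  9. access 12: HIT. Cache (old->new): [12 90 61]
  10. access 12: HIT. Cache (old->new): [12 90 61]
  11. access 50: MISS. Cache (old->new): [12 90 61 50]
  12. access 61: HIT. Cache (old->new): [12 90 61 50]
  13. access 90: HIT. Cache (old->new): [12 90 61 50]
  14. access 12: HIT. Cache (old->new): [12 90 61 50]
  15. access 18: MISS. Cache (old->new): [12 90 61 50 18]
  16. access 56: MISS. Cache (old->new): [12 90 61 50 18 56]
  17. access 43: MISS, evict 12. Cache (old->new): [90 61 50 18 56 43]
Total: 10 hits, 7 misses, 1 evictions

Answer: 18 43 50 56 61 90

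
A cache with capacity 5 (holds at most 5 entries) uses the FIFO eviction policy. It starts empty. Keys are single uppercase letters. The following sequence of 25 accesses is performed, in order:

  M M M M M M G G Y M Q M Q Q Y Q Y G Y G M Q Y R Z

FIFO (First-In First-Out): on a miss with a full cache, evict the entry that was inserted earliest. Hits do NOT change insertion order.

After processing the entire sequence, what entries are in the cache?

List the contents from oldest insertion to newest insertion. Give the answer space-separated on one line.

Answer: G Y Q R Z

Derivation:
FIFO simulation (capacity=5):
  1. access M: MISS. Cache (old->new): [M]
  2. access M: HIT. Cache (old->new): [M]
  3. access M: HIT. Cache (old->new): [M]
  4. access M: HIT. Cache (old->new): [M]
  5. access M: HIT. Cache (old->new): [M]
  6. access M: HIT. Cache (old->new): [M]
  7. access G: MISS. Cache (old->new): [M G]
  8. access G: HIT. Cache (old->new): [M G]
  9. access Y: MISS. Cache (old->new): [M G Y]
  10. access M: HIT. Cache (old->new): [M G Y]
  11. access Q: MISS. Cache (old->new): [M G Y Q]
  12. access M: HIT. Cache (old->new): [M G Y Q]
  13. access Q: HIT. Cache (old->new): [M G Y Q]
  14. access Q: HIT. Cache (old->new): [M G Y Q]
  15. access Y: HIT. Cache (old->new): [M G Y Q]
  16. access Q: HIT. Cache (old->new): [M G Y Q]
  17. access Y: HIT. Cache (old->new): [M G Y Q]
  18. access G: HIT. Cache (old->new): [M G Y Q]
  19. access Y: HIT. Cache (old->new): [M G Y Q]
  20. access G: HIT. Cache (old->new): [M G Y Q]
  21. access M: HIT. Cache (old->new): [M G Y Q]
  22. access Q: HIT. Cache (old->new): [M G Y Q]
  23. access Y: HIT. Cache (old->new): [M G Y Q]
  24. access R: MISS. Cache (old->new): [M G Y Q R]
  25. access Z: MISS, evict M. Cache (old->new): [G Y Q R Z]
Total: 19 hits, 6 misses, 1 evictions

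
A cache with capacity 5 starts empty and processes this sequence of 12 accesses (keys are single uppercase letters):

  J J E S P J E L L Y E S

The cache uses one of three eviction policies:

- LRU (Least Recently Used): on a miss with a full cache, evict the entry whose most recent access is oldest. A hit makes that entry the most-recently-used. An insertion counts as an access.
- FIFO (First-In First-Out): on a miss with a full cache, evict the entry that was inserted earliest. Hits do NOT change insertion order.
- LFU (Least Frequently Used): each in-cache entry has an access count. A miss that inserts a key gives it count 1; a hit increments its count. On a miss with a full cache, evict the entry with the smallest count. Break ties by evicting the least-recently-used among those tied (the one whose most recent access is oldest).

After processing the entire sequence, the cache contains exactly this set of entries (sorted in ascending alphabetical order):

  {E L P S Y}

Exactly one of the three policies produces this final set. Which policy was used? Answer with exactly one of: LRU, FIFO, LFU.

Answer: FIFO

Derivation:
Simulating under each policy and comparing final sets:
  LRU: final set = {E J L S Y} -> differs
  FIFO: final set = {E L P S Y} -> MATCHES target
  LFU: final set = {E J L S Y} -> differs
Only FIFO produces the target set.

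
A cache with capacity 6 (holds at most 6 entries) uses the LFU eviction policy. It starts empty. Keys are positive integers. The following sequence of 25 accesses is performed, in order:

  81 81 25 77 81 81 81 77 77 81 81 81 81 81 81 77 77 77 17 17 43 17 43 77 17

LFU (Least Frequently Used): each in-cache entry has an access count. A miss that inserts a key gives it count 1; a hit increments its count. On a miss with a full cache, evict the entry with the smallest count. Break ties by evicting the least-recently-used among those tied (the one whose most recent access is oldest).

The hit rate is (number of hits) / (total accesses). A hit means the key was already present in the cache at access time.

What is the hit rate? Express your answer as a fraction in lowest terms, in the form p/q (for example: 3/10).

Answer: 4/5

Derivation:
LFU simulation (capacity=6):
  1. access 81: MISS. Cache: [81(c=1)]
  2. access 81: HIT, count now 2. Cache: [81(c=2)]
  3. access 25: MISS. Cache: [25(c=1) 81(c=2)]
  4. access 77: MISS. Cache: [25(c=1) 77(c=1) 81(c=2)]
  5. access 81: HIT, count now 3. Cache: [25(c=1) 77(c=1) 81(c=3)]
  6. access 81: HIT, count now 4. Cache: [25(c=1) 77(c=1) 81(c=4)]
  7. access 81: HIT, count now 5. Cache: [25(c=1) 77(c=1) 81(c=5)]
  8. access 77: HIT, count now 2. Cache: [25(c=1) 77(c=2) 81(c=5)]
  9. access 77: HIT, count now 3. Cache: [25(c=1) 77(c=3) 81(c=5)]
  10. access 81: HIT, count now 6. Cache: [25(c=1) 77(c=3) 81(c=6)]
  11. access 81: HIT, count now 7. Cache: [25(c=1) 77(c=3) 81(c=7)]
  12. access 81: HIT, count now 8. Cache: [25(c=1) 77(c=3) 81(c=8)]
  13. access 81: HIT, count now 9. Cache: [25(c=1) 77(c=3) 81(c=9)]
  14. access 81: HIT, count now 10. Cache: [25(c=1) 77(c=3) 81(c=10)]
  15. access 81: HIT, count now 11. Cache: [25(c=1) 77(c=3) 81(c=11)]
  16. access 77: HIT, count now 4. Cache: [25(c=1) 77(c=4) 81(c=11)]
  17. access 77: HIT, count now 5. Cache: [25(c=1) 77(c=5) 81(c=11)]
  18. access 77: HIT, count now 6. Cache: [25(c=1) 77(c=6) 81(c=11)]
  19. access 17: MISS. Cache: [25(c=1) 17(c=1) 77(c=6) 81(c=11)]
  20. access 17: HIT, count now 2. Cache: [25(c=1) 17(c=2) 77(c=6) 81(c=11)]
  21. access 43: MISS. Cache: [25(c=1) 43(c=1) 17(c=2) 77(c=6) 81(c=11)]
  22. access 17: HIT, count now 3. Cache: [25(c=1) 43(c=1) 17(c=3) 77(c=6) 81(c=11)]
  23. access 43: HIT, count now 2. Cache: [25(c=1) 43(c=2) 17(c=3) 77(c=6) 81(c=11)]
  24. access 77: HIT, count now 7. Cache: [25(c=1) 43(c=2) 17(c=3) 77(c=7) 81(c=11)]
  25. access 17: HIT, count now 4. Cache: [25(c=1) 43(c=2) 17(c=4) 77(c=7) 81(c=11)]
Total: 20 hits, 5 misses, 0 evictions

Hit rate = 20/25 = 4/5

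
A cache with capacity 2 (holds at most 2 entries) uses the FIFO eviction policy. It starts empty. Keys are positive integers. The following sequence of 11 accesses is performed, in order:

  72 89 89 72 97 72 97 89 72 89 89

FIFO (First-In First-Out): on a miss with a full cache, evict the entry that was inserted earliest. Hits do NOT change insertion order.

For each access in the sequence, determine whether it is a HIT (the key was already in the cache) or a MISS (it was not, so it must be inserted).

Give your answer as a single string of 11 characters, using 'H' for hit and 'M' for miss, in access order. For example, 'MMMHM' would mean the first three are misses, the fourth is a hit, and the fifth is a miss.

Answer: MMHHMMHMHHH

Derivation:
FIFO simulation (capacity=2):
  1. access 72: MISS. Cache (old->new): [72]
  2. access 89: MISS. Cache (old->new): [72 89]
  3. access 89: HIT. Cache (old->new): [72 89]
  4. access 72: HIT. Cache (old->new): [72 89]
  5. access 97: MISS, evict 72. Cache (old->new): [89 97]
  6. access 72: MISS, evict 89. Cache (old->new): [97 72]
  7. access 97: HIT. Cache (old->new): [97 72]
  8. access 89: MISS, evict 97. Cache (old->new): [72 89]
  9. access 72: HIT. Cache (old->new): [72 89]
  10. access 89: HIT. Cache (old->new): [72 89]
  11. access 89: HIT. Cache (old->new): [72 89]
Total: 6 hits, 5 misses, 3 evictions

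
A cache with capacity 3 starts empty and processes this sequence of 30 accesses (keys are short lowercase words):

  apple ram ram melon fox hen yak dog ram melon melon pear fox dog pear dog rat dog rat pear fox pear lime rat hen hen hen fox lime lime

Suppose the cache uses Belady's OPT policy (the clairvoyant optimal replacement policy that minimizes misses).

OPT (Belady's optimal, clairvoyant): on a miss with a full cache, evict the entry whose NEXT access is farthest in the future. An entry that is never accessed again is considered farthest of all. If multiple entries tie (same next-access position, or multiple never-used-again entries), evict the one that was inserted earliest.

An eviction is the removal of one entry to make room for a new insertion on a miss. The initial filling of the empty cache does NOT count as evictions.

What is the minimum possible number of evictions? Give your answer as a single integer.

Answer: 10

Derivation:
OPT (Belady) simulation (capacity=3):
  1. access apple: MISS. Cache: [apple]
  2. access ram: MISS. Cache: [apple ram]
  3. access ram: HIT. Next use of ram: step 9. Cache: [apple ram]
  4. access melon: MISS. Cache: [apple ram melon]
  5. access fox: MISS, evict apple (next use: never). Cache: [ram melon fox]
  6. access hen: MISS, evict fox (next use: step 13). Cache: [ram melon hen]
  7. access yak: MISS, evict hen (next use: step 25). Cache: [ram melon yak]
  8. access dog: MISS, evict yak (next use: never). Cache: [ram melon dog]
  9. access ram: HIT. Next use of ram: never. Cache: [ram melon dog]
  10. access melon: HIT. Next use of melon: step 11. Cache: [ram melon dog]
  11. access melon: HIT. Next use of melon: never. Cache: [ram melon dog]
  12. access pear: MISS, evict ram (next use: never). Cache: [melon dog pear]
  13. access fox: MISS, evict melon (next use: never). Cache: [dog pear fox]
  14. access dog: HIT. Next use of dog: step 16. Cache: [dog pear fox]
  15. access pear: HIT. Next use of pear: step 20. Cache: [dog pear fox]
  16. access dog: HIT. Next use of dog: step 18. Cache: [dog pear fox]
  17. access rat: MISS, evict fox (next use: step 21). Cache: [dog pear rat]
  18. access dog: HIT. Next use of dog: never. Cache: [dog pear rat]
  19. access rat: HIT. Next use of rat: step 24. Cache: [dog pear rat]
  20. access pear: HIT. Next use of pear: step 22. Cache: [dog pear rat]
  21. access fox: MISS, evict dog (next use: never). Cache: [pear rat fox]
  22. access pear: HIT. Next use of pear: never. Cache: [pear rat fox]
  23. access lime: MISS, evict pear (next use: never). Cache: [rat fox lime]
  24. access rat: HIT. Next use of rat: never. Cache: [rat fox lime]
  25. access hen: MISS, evict rat (next use: never). Cache: [fox lime hen]
  26. access hen: HIT. Next use of hen: step 27. Cache: [fox lime hen]
  27. access hen: HIT. Next use of hen: never. Cache: [fox lime hen]
  28. access fox: HIT. Next use of fox: never. Cache: [fox lime hen]
  29. access lime: HIT. Next use of lime: step 30. Cache: [fox lime hen]
  30. access lime: HIT. Next use of lime: never. Cache: [fox lime hen]
Total: 17 hits, 13 misses, 10 evictions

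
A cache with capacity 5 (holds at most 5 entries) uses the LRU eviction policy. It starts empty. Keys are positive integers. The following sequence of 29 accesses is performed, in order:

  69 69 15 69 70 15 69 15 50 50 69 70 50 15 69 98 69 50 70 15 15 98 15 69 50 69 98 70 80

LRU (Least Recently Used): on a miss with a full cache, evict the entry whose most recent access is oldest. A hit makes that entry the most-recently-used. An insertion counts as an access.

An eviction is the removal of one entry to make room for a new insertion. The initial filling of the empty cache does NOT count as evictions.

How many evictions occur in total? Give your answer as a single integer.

LRU simulation (capacity=5):
  1. access 69: MISS. Cache (LRU->MRU): [69]
  2. access 69: HIT. Cache (LRU->MRU): [69]
  3. access 15: MISS. Cache (LRU->MRU): [69 15]
  4. access 69: HIT. Cache (LRU->MRU): [15 69]
  5. access 70: MISS. Cache (LRU->MRU): [15 69 70]
  6. access 15: HIT. Cache (LRU->MRU): [69 70 15]
  7. access 69: HIT. Cache (LRU->MRU): [70 15 69]
  8. access 15: HIT. Cache (LRU->MRU): [70 69 15]
  9. access 50: MISS. Cache (LRU->MRU): [70 69 15 50]
  10. access 50: HIT. Cache (LRU->MRU): [70 69 15 50]
  11. access 69: HIT. Cache (LRU->MRU): [70 15 50 69]
  12. access 70: HIT. Cache (LRU->MRU): [15 50 69 70]
  13. access 50: HIT. Cache (LRU->MRU): [15 69 70 50]
  14. access 15: HIT. Cache (LRU->MRU): [69 70 50 15]
  15. access 69: HIT. Cache (LRU->MRU): [70 50 15 69]
  16. access 98: MISS. Cache (LRU->MRU): [70 50 15 69 98]
  17. access 69: HIT. Cache (LRU->MRU): [70 50 15 98 69]
  18. access 50: HIT. Cache (LRU->MRU): [70 15 98 69 50]
  19. access 70: HIT. Cache (LRU->MRU): [15 98 69 50 70]
  20. access 15: HIT. Cache (LRU->MRU): [98 69 50 70 15]
  21. access 15: HIT. Cache (LRU->MRU): [98 69 50 70 15]
  22. access 98: HIT. Cache (LRU->MRU): [69 50 70 15 98]
  23. access 15: HIT. Cache (LRU->MRU): [69 50 70 98 15]
  24. access 69: HIT. Cache (LRU->MRU): [50 70 98 15 69]
  25. access 50: HIT. Cache (LRU->MRU): [70 98 15 69 50]
  26. access 69: HIT. Cache (LRU->MRU): [70 98 15 50 69]
  27. access 98: HIT. Cache (LRU->MRU): [70 15 50 69 98]
  28. access 70: HIT. Cache (LRU->MRU): [15 50 69 98 70]
  29. access 80: MISS, evict 15. Cache (LRU->MRU): [50 69 98 70 80]
Total: 23 hits, 6 misses, 1 evictions

Answer: 1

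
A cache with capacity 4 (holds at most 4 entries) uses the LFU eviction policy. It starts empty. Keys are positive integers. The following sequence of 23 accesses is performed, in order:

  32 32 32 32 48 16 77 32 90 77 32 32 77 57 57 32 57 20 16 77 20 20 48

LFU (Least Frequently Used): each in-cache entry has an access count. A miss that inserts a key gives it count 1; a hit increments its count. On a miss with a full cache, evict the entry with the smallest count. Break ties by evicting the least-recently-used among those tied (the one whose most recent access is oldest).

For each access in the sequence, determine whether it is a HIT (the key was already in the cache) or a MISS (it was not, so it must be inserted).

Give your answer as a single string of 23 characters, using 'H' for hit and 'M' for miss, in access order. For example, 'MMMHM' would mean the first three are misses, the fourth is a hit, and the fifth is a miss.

LFU simulation (capacity=4):
  1. access 32: MISS. Cache: [32(c=1)]
  2. access 32: HIT, count now 2. Cache: [32(c=2)]
  3. access 32: HIT, count now 3. Cache: [32(c=3)]
  4. access 32: HIT, count now 4. Cache: [32(c=4)]
  5. access 48: MISS. Cache: [48(c=1) 32(c=4)]
  6. access 16: MISS. Cache: [48(c=1) 16(c=1) 32(c=4)]
  7. access 77: MISS. Cache: [48(c=1) 16(c=1) 77(c=1) 32(c=4)]
  8. access 32: HIT, count now 5. Cache: [48(c=1) 16(c=1) 77(c=1) 32(c=5)]
  9. access 90: MISS, evict 48(c=1). Cache: [16(c=1) 77(c=1) 90(c=1) 32(c=5)]
  10. access 77: HIT, count now 2. Cache: [16(c=1) 90(c=1) 77(c=2) 32(c=5)]
  11. access 32: HIT, count now 6. Cache: [16(c=1) 90(c=1) 77(c=2) 32(c=6)]
  12. access 32: HIT, count now 7. Cache: [16(c=1) 90(c=1) 77(c=2) 32(c=7)]
  13. access 77: HIT, count now 3. Cache: [16(c=1) 90(c=1) 77(c=3) 32(c=7)]
  14. access 57: MISS, evict 16(c=1). Cache: [90(c=1) 57(c=1) 77(c=3) 32(c=7)]
  15. access 57: HIT, count now 2. Cache: [90(c=1) 57(c=2) 77(c=3) 32(c=7)]
  16. access 32: HIT, count now 8. Cache: [90(c=1) 57(c=2) 77(c=3) 32(c=8)]
  17. access 57: HIT, count now 3. Cache: [90(c=1) 77(c=3) 57(c=3) 32(c=8)]
  18. access 20: MISS, evict 90(c=1). Cache: [20(c=1) 77(c=3) 57(c=3) 32(c=8)]
  19. access 16: MISS, evict 20(c=1). Cache: [16(c=1) 77(c=3) 57(c=3) 32(c=8)]
  20. access 77: HIT, count now 4. Cache: [16(c=1) 57(c=3) 77(c=4) 32(c=8)]
  21. access 20: MISS, evict 16(c=1). Cache: [20(c=1) 57(c=3) 77(c=4) 32(c=8)]
  22. access 20: HIT, count now 2. Cache: [20(c=2) 57(c=3) 77(c=4) 32(c=8)]
  23. access 48: MISS, evict 20(c=2). Cache: [48(c=1) 57(c=3) 77(c=4) 32(c=8)]
Total: 13 hits, 10 misses, 6 evictions

Answer: MHHHMMMHMHHHHMHHHMMHMHM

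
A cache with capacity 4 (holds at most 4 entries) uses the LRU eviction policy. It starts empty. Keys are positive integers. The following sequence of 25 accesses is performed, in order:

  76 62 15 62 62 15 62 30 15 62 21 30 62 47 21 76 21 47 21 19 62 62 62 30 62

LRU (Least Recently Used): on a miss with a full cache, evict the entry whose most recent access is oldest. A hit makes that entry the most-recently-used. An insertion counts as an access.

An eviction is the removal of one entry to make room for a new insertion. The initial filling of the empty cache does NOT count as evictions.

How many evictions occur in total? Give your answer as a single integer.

LRU simulation (capacity=4):
  1. access 76: MISS. Cache (LRU->MRU): [76]
  2. access 62: MISS. Cache (LRU->MRU): [76 62]
  3. access 15: MISS. Cache (LRU->MRU): [76 62 15]
  4. access 62: HIT. Cache (LRU->MRU): [76 15 62]
  5. access 62: HIT. Cache (LRU->MRU): [76 15 62]
  6. access 15: HIT. Cache (LRU->MRU): [76 62 15]
  7. access 62: HIT. Cache (LRU->MRU): [76 15 62]
  8. access 30: MISS. Cache (LRU->MRU): [76 15 62 30]
  9. access 15: HIT. Cache (LRU->MRU): [76 62 30 15]
  10. access 62: HIT. Cache (LRU->MRU): [76 30 15 62]
  11. access 21: MISS, evict 76. Cache (LRU->MRU): [30 15 62 21]
  12. access 30: HIT. Cache (LRU->MRU): [15 62 21 30]
  13. access 62: HIT. Cache (LRU->MRU): [15 21 30 62]
  14. access 47: MISS, evict 15. Cache (LRU->MRU): [21 30 62 47]
  15. access 21: HIT. Cache (LRU->MRU): [30 62 47 21]
  16. access 76: MISS, evict 30. Cache (LRU->MRU): [62 47 21 76]
  17. access 21: HIT. Cache (LRU->MRU): [62 47 76 21]
  18. access 47: HIT. Cache (LRU->MRU): [62 76 21 47]
  19. access 21: HIT. Cache (LRU->MRU): [62 76 47 21]
  20. access 19: MISS, evict 62. Cache (LRU->MRU): [76 47 21 19]
  21. access 62: MISS, evict 76. Cache (LRU->MRU): [47 21 19 62]
  22. access 62: HIT. Cache (LRU->MRU): [47 21 19 62]
  23. access 62: HIT. Cache (LRU->MRU): [47 21 19 62]
  24. access 30: MISS, evict 47. Cache (LRU->MRU): [21 19 62 30]
  25. access 62: HIT. Cache (LRU->MRU): [21 19 30 62]
Total: 15 hits, 10 misses, 6 evictions

Answer: 6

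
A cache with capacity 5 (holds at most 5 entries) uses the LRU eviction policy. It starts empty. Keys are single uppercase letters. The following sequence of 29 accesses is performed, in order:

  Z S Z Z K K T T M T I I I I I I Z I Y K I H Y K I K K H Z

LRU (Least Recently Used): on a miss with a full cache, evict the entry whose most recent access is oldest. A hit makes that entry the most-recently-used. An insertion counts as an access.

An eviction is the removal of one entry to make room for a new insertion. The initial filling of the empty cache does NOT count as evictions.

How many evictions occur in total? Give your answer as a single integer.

LRU simulation (capacity=5):
  1. access Z: MISS. Cache (LRU->MRU): [Z]
  2. access S: MISS. Cache (LRU->MRU): [Z S]
  3. access Z: HIT. Cache (LRU->MRU): [S Z]
  4. access Z: HIT. Cache (LRU->MRU): [S Z]
  5. access K: MISS. Cache (LRU->MRU): [S Z K]
  6. access K: HIT. Cache (LRU->MRU): [S Z K]
  7. access T: MISS. Cache (LRU->MRU): [S Z K T]
  8. access T: HIT. Cache (LRU->MRU): [S Z K T]
  9. access M: MISS. Cache (LRU->MRU): [S Z K T M]
  10. access T: HIT. Cache (LRU->MRU): [S Z K M T]
  11. access I: MISS, evict S. Cache (LRU->MRU): [Z K M T I]
  12. access I: HIT. Cache (LRU->MRU): [Z K M T I]
  13. access I: HIT. Cache (LRU->MRU): [Z K M T I]
  14. access I: HIT. Cache (LRU->MRU): [Z K M T I]
  15. access I: HIT. Cache (LRU->MRU): [Z K M T I]
  16. access I: HIT. Cache (LRU->MRU): [Z K M T I]
  17. access Z: HIT. Cache (LRU->MRU): [K M T I Z]
  18. access I: HIT. Cache (LRU->MRU): [K M T Z I]
  19. access Y: MISS, evict K. Cache (LRU->MRU): [M T Z I Y]
  20. access K: MISS, evict M. Cache (LRU->MRU): [T Z I Y K]
  21. access I: HIT. Cache (LRU->MRU): [T Z Y K I]
  22. access H: MISS, evict T. Cache (LRU->MRU): [Z Y K I H]
  23. access Y: HIT. Cache (LRU->MRU): [Z K I H Y]
  24. access K: HIT. Cache (LRU->MRU): [Z I H Y K]
  25. access I: HIT. Cache (LRU->MRU): [Z H Y K I]
  26. access K: HIT. Cache (LRU->MRU): [Z H Y I K]
  27. access K: HIT. Cache (LRU->MRU): [Z H Y I K]
  28. access H: HIT. Cache (LRU->MRU): [Z Y I K H]
  29. access Z: HIT. Cache (LRU->MRU): [Y I K H Z]
Total: 20 hits, 9 misses, 4 evictions

Answer: 4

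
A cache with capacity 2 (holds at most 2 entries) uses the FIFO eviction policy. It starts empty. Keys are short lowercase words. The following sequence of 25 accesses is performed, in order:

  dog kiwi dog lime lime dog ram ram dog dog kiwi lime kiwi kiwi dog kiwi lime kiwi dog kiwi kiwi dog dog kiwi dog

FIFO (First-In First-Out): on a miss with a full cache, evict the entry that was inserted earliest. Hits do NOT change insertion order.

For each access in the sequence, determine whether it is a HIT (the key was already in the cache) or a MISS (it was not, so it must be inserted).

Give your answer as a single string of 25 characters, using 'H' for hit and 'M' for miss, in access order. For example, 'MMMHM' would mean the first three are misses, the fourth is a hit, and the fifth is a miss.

Answer: MMHMHMMHHHMMHHMMMHMMHHHHH

Derivation:
FIFO simulation (capacity=2):
  1. access dog: MISS. Cache (old->new): [dog]
  2. access kiwi: MISS. Cache (old->new): [dog kiwi]
  3. access dog: HIT. Cache (old->new): [dog kiwi]
  4. access lime: MISS, evict dog. Cache (old->new): [kiwi lime]
  5. access lime: HIT. Cache (old->new): [kiwi lime]
  6. access dog: MISS, evict kiwi. Cache (old->new): [lime dog]
  7. access ram: MISS, evict lime. Cache (old->new): [dog ram]
  8. access ram: HIT. Cache (old->new): [dog ram]
  9. access dog: HIT. Cache (old->new): [dog ram]
  10. access dog: HIT. Cache (old->new): [dog ram]
  11. access kiwi: MISS, evict dog. Cache (old->new): [ram kiwi]
  12. access lime: MISS, evict ram. Cache (old->new): [kiwi lime]
  13. access kiwi: HIT. Cache (old->new): [kiwi lime]
  14. access kiwi: HIT. Cache (old->new): [kiwi lime]
  15. access dog: MISS, evict kiwi. Cache (old->new): [lime dog]
  16. access kiwi: MISS, evict lime. Cache (old->new): [dog kiwi]
  17. access lime: MISS, evict dog. Cache (old->new): [kiwi lime]
  18. access kiwi: HIT. Cache (old->new): [kiwi lime]
  19. access dog: MISS, evict kiwi. Cache (old->new): [lime dog]
  20. access kiwi: MISS, evict lime. Cache (old->new): [dog kiwi]
  21. access kiwi: HIT. Cache (old->new): [dog kiwi]
  22. access dog: HIT. Cache (old->new): [dog kiwi]
  23. access dog: HIT. Cache (old->new): [dog kiwi]
  24. access kiwi: HIT. Cache (old->new): [dog kiwi]
  25. access dog: HIT. Cache (old->new): [dog kiwi]
Total: 13 hits, 12 misses, 10 evictions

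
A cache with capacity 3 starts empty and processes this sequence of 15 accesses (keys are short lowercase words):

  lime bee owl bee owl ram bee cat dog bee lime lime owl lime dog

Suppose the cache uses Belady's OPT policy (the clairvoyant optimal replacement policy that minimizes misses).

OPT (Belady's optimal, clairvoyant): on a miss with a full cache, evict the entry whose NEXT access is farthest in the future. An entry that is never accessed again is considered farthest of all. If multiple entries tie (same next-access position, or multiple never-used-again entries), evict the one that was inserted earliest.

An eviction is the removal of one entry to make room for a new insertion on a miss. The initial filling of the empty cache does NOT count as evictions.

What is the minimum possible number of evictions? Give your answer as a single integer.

Answer: 4

Derivation:
OPT (Belady) simulation (capacity=3):
  1. access lime: MISS. Cache: [lime]
  2. access bee: MISS. Cache: [lime bee]
  3. access owl: MISS. Cache: [lime bee owl]
  4. access bee: HIT. Next use of bee: step 7. Cache: [lime bee owl]
  5. access owl: HIT. Next use of owl: step 13. Cache: [lime bee owl]
  6. access ram: MISS, evict owl (next use: step 13). Cache: [lime bee ram]
  7. access bee: HIT. Next use of bee: step 10. Cache: [lime bee ram]
  8. access cat: MISS, evict ram (next use: never). Cache: [lime bee cat]
  9. access dog: MISS, evict cat (next use: never). Cache: [lime bee dog]
  10. access bee: HIT. Next use of bee: never. Cache: [lime bee dog]
  11. access lime: HIT. Next use of lime: step 12. Cache: [lime bee dog]
  12. access lime: HIT. Next use of lime: step 14. Cache: [lime bee dog]
  13. access owl: MISS, evict bee (next use: never). Cache: [lime dog owl]
  14. access lime: HIT. Next use of lime: never. Cache: [lime dog owl]
  15. access dog: HIT. Next use of dog: never. Cache: [lime dog owl]
Total: 8 hits, 7 misses, 4 evictions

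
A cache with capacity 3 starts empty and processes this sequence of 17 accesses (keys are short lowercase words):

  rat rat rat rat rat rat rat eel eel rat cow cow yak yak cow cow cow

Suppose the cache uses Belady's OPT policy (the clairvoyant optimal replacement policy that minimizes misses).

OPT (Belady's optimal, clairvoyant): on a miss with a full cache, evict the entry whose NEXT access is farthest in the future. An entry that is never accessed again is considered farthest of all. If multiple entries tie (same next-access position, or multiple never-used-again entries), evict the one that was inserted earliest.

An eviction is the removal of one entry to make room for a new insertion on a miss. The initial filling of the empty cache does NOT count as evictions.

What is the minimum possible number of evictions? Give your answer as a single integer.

Answer: 1

Derivation:
OPT (Belady) simulation (capacity=3):
  1. access rat: MISS. Cache: [rat]
  2. access rat: HIT. Next use of rat: step 3. Cache: [rat]
  3. access rat: HIT. Next use of rat: step 4. Cache: [rat]
  4. access rat: HIT. Next use of rat: step 5. Cache: [rat]
  5. access rat: HIT. Next use of rat: step 6. Cache: [rat]
  6. access rat: HIT. Next use of rat: step 7. Cache: [rat]
  7. access rat: HIT. Next use of rat: step 10. Cache: [rat]
  8. access eel: MISS. Cache: [rat eel]
  9. access eel: HIT. Next use of eel: never. Cache: [rat eel]
  10. access rat: HIT. Next use of rat: never. Cache: [rat eel]
  11. access cow: MISS. Cache: [rat eel cow]
  12. access cow: HIT. Next use of cow: step 15. Cache: [rat eel cow]
  13. access yak: MISS, evict rat (next use: never). Cache: [eel cow yak]
  14. access yak: HIT. Next use of yak: never. Cache: [eel cow yak]
  15. access cow: HIT. Next use of cow: step 16. Cache: [eel cow yak]
  16. access cow: HIT. Next use of cow: step 17. Cache: [eel cow yak]
  17. access cow: HIT. Next use of cow: never. Cache: [eel cow yak]
Total: 13 hits, 4 misses, 1 evictions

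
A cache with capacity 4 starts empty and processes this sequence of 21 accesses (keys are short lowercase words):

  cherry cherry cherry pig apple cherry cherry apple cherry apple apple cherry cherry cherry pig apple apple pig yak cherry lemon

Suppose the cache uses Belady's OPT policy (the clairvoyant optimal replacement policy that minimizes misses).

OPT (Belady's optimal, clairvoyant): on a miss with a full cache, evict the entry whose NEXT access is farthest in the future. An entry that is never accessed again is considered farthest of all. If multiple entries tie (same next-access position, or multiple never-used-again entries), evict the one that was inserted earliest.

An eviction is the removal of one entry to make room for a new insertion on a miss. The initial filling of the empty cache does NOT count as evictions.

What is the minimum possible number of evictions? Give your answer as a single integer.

OPT (Belady) simulation (capacity=4):
  1. access cherry: MISS. Cache: [cherry]
  2. access cherry: HIT. Next use of cherry: step 3. Cache: [cherry]
  3. access cherry: HIT. Next use of cherry: step 6. Cache: [cherry]
  4. access pig: MISS. Cache: [cherry pig]
  5. access apple: MISS. Cache: [cherry pig apple]
  6. access cherry: HIT. Next use of cherry: step 7. Cache: [cherry pig apple]
  7. access cherry: HIT. Next use of cherry: step 9. Cache: [cherry pig apple]
  8. access apple: HIT. Next use of apple: step 10. Cache: [cherry pig apple]
  9. access cherry: HIT. Next use of cherry: step 12. Cache: [cherry pig apple]
  10. access apple: HIT. Next use of apple: step 11. Cache: [cherry pig apple]
  11. access apple: HIT. Next use of apple: step 16. Cache: [cherry pig apple]
  12. access cherry: HIT. Next use of cherry: step 13. Cache: [cherry pig apple]
  13. access cherry: HIT. Next use of cherry: step 14. Cache: [cherry pig apple]
  14. access cherry: HIT. Next use of cherry: step 20. Cache: [cherry pig apple]
  15. access pig: HIT. Next use of pig: step 18. Cache: [cherry pig apple]
  16. access apple: HIT. Next use of apple: step 17. Cache: [cherry pig apple]
  17. access apple: HIT. Next use of apple: never. Cache: [cherry pig apple]
  18. access pig: HIT. Next use of pig: never. Cache: [cherry pig apple]
  19. access yak: MISS. Cache: [cherry pig apple yak]
  20. access cherry: HIT. Next use of cherry: never. Cache: [cherry pig apple yak]
  21. access lemon: MISS, evict cherry (next use: never). Cache: [pig apple yak lemon]
Total: 16 hits, 5 misses, 1 evictions

Answer: 1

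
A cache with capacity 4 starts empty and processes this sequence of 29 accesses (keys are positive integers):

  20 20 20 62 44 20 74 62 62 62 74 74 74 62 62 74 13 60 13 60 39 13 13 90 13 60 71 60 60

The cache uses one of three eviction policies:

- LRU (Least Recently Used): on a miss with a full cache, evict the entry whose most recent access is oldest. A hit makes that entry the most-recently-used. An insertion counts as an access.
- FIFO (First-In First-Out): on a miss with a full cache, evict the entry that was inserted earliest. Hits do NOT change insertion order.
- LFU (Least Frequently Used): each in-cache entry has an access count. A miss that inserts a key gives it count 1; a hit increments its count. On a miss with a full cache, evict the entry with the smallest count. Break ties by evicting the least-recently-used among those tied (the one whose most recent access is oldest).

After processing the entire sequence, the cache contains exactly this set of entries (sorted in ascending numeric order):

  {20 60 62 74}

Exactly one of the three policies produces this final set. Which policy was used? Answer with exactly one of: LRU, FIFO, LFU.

Simulating under each policy and comparing final sets:
  LRU: final set = {13 60 71 90} -> differs
  FIFO: final set = {39 60 71 90} -> differs
  LFU: final set = {20 60 62 74} -> MATCHES target
Only LFU produces the target set.

Answer: LFU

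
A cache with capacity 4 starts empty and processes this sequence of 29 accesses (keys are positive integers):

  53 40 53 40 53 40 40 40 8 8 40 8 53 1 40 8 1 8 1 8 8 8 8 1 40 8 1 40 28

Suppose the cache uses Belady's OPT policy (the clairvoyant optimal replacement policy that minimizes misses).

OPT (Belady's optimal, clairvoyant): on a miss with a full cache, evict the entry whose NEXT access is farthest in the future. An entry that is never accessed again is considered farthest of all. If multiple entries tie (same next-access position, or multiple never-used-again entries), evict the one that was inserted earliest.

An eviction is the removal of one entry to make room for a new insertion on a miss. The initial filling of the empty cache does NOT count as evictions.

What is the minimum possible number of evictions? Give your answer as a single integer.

Answer: 1

Derivation:
OPT (Belady) simulation (capacity=4):
  1. access 53: MISS. Cache: [53]
  2. access 40: MISS. Cache: [53 40]
  3. access 53: HIT. Next use of 53: step 5. Cache: [53 40]
  4. access 40: HIT. Next use of 40: step 6. Cache: [53 40]
  5. access 53: HIT. Next use of 53: step 13. Cache: [53 40]
  6. access 40: HIT. Next use of 40: step 7. Cache: [53 40]
  7. access 40: HIT. Next use of 40: step 8. Cache: [53 40]
  8. access 40: HIT. Next use of 40: step 11. Cache: [53 40]
  9. access 8: MISS. Cache: [53 40 8]
  10. access 8: HIT. Next use of 8: step 12. Cache: [53 40 8]
  11. access 40: HIT. Next use of 40: step 15. Cache: [53 40 8]
  12. access 8: HIT. Next use of 8: step 16. Cache: [53 40 8]
  13. access 53: HIT. Next use of 53: never. Cache: [53 40 8]
  14. access 1: MISS. Cache: [53 40 8 1]
  15. access 40: HIT. Next use of 40: step 25. Cache: [53 40 8 1]
  16. access 8: HIT. Next use of 8: step 18. Cache: [53 40 8 1]
  17. access 1: HIT. Next use of 1: step 19. Cache: [53 40 8 1]
  18. access 8: HIT. Next use of 8: step 20. Cache: [53 40 8 1]
  19. access 1: HIT. Next use of 1: step 24. Cache: [53 40 8 1]
  20. access 8: HIT. Next use of 8: step 21. Cache: [53 40 8 1]
  21. access 8: HIT. Next use of 8: step 22. Cache: [53 40 8 1]
  22. access 8: HIT. Next use of 8: step 23. Cache: [53 40 8 1]
  23. access 8: HIT. Next use of 8: step 26. Cache: [53 40 8 1]
  24. access 1: HIT. Next use of 1: step 27. Cache: [53 40 8 1]
  25. access 40: HIT. Next use of 40: step 28. Cache: [53 40 8 1]
  26. access 8: HIT. Next use of 8: never. Cache: [53 40 8 1]
  27. access 1: HIT. Next use of 1: never. Cache: [53 40 8 1]
  28. access 40: HIT. Next use of 40: never. Cache: [53 40 8 1]
  29. access 28: MISS, evict 53 (next use: never). Cache: [40 8 1 28]
Total: 24 hits, 5 misses, 1 evictions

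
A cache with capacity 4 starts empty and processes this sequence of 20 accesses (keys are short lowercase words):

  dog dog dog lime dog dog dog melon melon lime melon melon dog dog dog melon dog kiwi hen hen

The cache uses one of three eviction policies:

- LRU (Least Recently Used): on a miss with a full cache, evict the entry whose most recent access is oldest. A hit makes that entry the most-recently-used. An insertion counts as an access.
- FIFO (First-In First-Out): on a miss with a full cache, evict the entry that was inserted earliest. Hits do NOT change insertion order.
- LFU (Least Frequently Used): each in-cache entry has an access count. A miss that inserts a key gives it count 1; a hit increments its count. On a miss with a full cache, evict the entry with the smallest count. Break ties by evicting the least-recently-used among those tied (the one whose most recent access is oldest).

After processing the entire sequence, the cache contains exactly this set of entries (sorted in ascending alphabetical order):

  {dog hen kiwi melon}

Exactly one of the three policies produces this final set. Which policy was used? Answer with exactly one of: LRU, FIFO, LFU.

Simulating under each policy and comparing final sets:
  LRU: final set = {dog hen kiwi melon} -> MATCHES target
  FIFO: final set = {hen kiwi lime melon} -> differs
  LFU: final set = {dog hen lime melon} -> differs
Only LRU produces the target set.

Answer: LRU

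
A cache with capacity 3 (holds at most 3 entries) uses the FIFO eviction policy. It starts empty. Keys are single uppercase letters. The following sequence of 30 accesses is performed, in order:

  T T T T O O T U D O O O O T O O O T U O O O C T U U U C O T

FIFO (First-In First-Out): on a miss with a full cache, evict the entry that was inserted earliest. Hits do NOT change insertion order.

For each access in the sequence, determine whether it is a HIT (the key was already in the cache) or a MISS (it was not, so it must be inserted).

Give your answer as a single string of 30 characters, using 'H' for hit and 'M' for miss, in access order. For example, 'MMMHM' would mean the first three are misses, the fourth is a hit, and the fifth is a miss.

Answer: MHHHMHHMMHHHHMMHHHMHHHMMHHHHMH

Derivation:
FIFO simulation (capacity=3):
  1. access T: MISS. Cache (old->new): [T]
  2. access T: HIT. Cache (old->new): [T]
  3. access T: HIT. Cache (old->new): [T]
  4. access T: HIT. Cache (old->new): [T]
  5. access O: MISS. Cache (old->new): [T O]
  6. access O: HIT. Cache (old->new): [T O]
  7. access T: HIT. Cache (old->new): [T O]
  8. access U: MISS. Cache (old->new): [T O U]
  9. access D: MISS, evict T. Cache (old->new): [O U D]
  10. access O: HIT. Cache (old->new): [O U D]
  11. access O: HIT. Cache (old->new): [O U D]
  12. access O: HIT. Cache (old->new): [O U D]
  13. access O: HIT. Cache (old->new): [O U D]
  14. access T: MISS, evict O. Cache (old->new): [U D T]
  15. access O: MISS, evict U. Cache (old->new): [D T O]
  16. access O: HIT. Cache (old->new): [D T O]
  17. access O: HIT. Cache (old->new): [D T O]
  18. access T: HIT. Cache (old->new): [D T O]
  19. access U: MISS, evict D. Cache (old->new): [T O U]
  20. access O: HIT. Cache (old->new): [T O U]
  21. access O: HIT. Cache (old->new): [T O U]
  22. access O: HIT. Cache (old->new): [T O U]
  23. access C: MISS, evict T. Cache (old->new): [O U C]
  24. access T: MISS, evict O. Cache (old->new): [U C T]
  25. access U: HIT. Cache (old->new): [U C T]
  26. access U: HIT. Cache (old->new): [U C T]
  27. access U: HIT. Cache (old->new): [U C T]
  28. access C: HIT. Cache (old->new): [U C T]
  29. access O: MISS, evict U. Cache (old->new): [C T O]
  30. access T: HIT. Cache (old->new): [C T O]
Total: 20 hits, 10 misses, 7 evictions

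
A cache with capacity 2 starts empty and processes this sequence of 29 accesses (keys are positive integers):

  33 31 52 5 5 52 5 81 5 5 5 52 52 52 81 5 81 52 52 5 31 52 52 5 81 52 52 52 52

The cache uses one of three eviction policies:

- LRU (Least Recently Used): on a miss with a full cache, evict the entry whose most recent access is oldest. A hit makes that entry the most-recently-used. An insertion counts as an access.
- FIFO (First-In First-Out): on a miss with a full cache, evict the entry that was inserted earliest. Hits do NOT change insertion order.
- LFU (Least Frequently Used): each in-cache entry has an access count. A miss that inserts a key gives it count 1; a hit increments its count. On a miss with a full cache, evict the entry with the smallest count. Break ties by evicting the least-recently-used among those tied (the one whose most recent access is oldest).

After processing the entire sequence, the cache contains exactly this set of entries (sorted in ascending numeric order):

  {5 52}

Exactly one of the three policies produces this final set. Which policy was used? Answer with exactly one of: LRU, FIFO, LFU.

Answer: LFU

Derivation:
Simulating under each policy and comparing final sets:
  LRU: final set = {52 81} -> differs
  FIFO: final set = {52 81} -> differs
  LFU: final set = {5 52} -> MATCHES target
Only LFU produces the target set.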